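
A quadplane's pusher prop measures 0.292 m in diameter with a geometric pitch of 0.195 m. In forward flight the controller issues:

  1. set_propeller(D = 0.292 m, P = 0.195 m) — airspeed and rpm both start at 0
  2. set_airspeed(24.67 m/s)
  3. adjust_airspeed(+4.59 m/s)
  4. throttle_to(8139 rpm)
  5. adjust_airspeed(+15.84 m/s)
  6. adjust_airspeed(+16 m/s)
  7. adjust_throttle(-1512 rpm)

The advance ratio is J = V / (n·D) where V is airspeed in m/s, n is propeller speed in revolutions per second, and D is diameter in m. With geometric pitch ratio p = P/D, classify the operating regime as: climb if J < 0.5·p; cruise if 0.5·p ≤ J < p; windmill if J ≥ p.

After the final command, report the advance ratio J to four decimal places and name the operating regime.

J = 1.8945, regime = windmill

set_propeller: D = 0.292 m, P = 0.195 m (p = P/D = 0.667808); state ← (V=0, rpm=0)
set_airspeed(24.67): V ← 24.67 m/s
adjust_airspeed(+4.59): V ← 24.67 +4.59 = 29.26 m/s
throttle_to(8139): rpm ← 8139
adjust_airspeed(+15.84): V ← 29.26 +15.84 = 45.1 m/s
adjust_airspeed(+16): V ← 45.1 +16 = 61.1 m/s
adjust_throttle(-1512): rpm ← 8139 -1512 = 6627
final state: V = 61.1 m/s, rpm = 6627 → n = rpm/60 = 110.450000 rev/s
J = V / (n·D) = 61.1 / (110.450000 × 0.292) = 1.894491
regime bands: climb J<0.3339 | cruise [0.3339, 0.6678) | windmill J≥0.6678
J = 1.8945 → windmill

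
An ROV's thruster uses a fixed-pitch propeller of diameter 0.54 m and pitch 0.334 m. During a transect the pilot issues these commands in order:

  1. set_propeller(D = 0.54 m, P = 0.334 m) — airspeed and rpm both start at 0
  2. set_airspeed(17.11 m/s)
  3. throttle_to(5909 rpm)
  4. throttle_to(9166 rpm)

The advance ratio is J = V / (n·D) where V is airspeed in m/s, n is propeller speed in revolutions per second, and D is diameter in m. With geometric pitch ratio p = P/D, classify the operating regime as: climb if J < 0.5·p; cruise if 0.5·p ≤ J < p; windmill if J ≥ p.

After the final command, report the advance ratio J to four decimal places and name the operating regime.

J = 0.2074, regime = climb

set_propeller: D = 0.54 m, P = 0.334 m (p = P/D = 0.618519); state ← (V=0, rpm=0)
set_airspeed(17.11): V ← 17.11 m/s
throttle_to(5909): rpm ← 5909
throttle_to(9166): rpm ← 9166
final state: V = 17.11 m/s, rpm = 9166 → n = rpm/60 = 152.766667 rev/s
J = V / (n·D) = 17.11 / (152.766667 × 0.54) = 0.207409
regime bands: climb J<0.3093 | cruise [0.3093, 0.6185) | windmill J≥0.6185
J = 0.2074 → climb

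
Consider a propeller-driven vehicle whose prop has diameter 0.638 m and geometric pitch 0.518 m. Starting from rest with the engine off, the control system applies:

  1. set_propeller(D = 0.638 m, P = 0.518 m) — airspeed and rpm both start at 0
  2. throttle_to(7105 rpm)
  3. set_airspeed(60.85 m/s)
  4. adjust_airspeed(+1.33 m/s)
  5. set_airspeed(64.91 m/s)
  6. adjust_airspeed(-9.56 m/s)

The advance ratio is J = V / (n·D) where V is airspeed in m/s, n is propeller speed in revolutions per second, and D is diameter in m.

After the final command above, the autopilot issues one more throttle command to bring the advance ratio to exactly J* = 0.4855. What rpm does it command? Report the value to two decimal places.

set_propeller: D = 0.638 m, P = 0.518 m (p = P/D = 0.811912); state ← (V=0, rpm=0)
throttle_to(7105): rpm ← 7105
set_airspeed(60.85): V ← 60.85 m/s
adjust_airspeed(+1.33): V ← 60.85 +1.33 = 62.18 m/s
set_airspeed(64.91): V ← 64.91 m/s
adjust_airspeed(-9.56): V ← 64.91 -9.56 = 55.35 m/s
final state: V = 55.35 m/s, rpm = 7105 → n = rpm/60 = 118.416667 rev/s
target J* = 0.4855; solve J* = V/(n·D) for n: n = V/(J*·D) = 55.35/(0.4855 × 0.638) = 178.693071 rev/s
rpm = 60·n = 10721.584250

rpm = 10721.58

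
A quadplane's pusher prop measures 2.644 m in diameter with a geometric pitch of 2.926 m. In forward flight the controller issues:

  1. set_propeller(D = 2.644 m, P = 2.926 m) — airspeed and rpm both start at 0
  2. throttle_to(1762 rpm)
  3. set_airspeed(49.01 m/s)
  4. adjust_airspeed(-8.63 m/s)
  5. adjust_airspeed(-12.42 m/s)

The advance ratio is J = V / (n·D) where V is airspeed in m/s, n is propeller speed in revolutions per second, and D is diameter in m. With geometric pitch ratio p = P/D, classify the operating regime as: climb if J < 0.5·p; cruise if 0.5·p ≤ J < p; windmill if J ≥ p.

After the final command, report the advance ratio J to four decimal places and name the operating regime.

set_propeller: D = 2.644 m, P = 2.926 m (p = P/D = 1.106657); state ← (V=0, rpm=0)
throttle_to(1762): rpm ← 1762
set_airspeed(49.01): V ← 49.01 m/s
adjust_airspeed(-8.63): V ← 49.01 -8.63 = 40.38 m/s
adjust_airspeed(-12.42): V ← 40.38 -12.42 = 27.96 m/s
final state: V = 27.96 m/s, rpm = 1762 → n = rpm/60 = 29.366667 rev/s
J = V / (n·D) = 27.96 / (29.366667 × 2.644) = 0.360098
regime bands: climb J<0.5533 | cruise [0.5533, 1.1067) | windmill J≥1.1067
J = 0.3601 → climb

J = 0.3601, regime = climb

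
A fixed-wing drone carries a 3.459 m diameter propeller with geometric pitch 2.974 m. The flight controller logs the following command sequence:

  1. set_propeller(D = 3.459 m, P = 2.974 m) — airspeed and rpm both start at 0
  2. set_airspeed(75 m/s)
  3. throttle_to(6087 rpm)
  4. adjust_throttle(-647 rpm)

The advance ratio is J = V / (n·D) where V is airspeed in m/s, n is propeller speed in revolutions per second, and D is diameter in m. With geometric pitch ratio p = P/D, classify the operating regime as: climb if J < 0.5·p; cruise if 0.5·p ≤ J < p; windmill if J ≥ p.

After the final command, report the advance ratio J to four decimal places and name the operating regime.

set_propeller: D = 3.459 m, P = 2.974 m (p = P/D = 0.859786); state ← (V=0, rpm=0)
set_airspeed(75): V ← 75 m/s
throttle_to(6087): rpm ← 6087
adjust_throttle(-647): rpm ← 6087 -647 = 5440
final state: V = 75 m/s, rpm = 5440 → n = rpm/60 = 90.666667 rev/s
J = V / (n·D) = 75 / (90.666667 × 3.459) = 0.239146
regime bands: climb J<0.4299 | cruise [0.4299, 0.8598) | windmill J≥0.8598
J = 0.2391 → climb

J = 0.2391, regime = climb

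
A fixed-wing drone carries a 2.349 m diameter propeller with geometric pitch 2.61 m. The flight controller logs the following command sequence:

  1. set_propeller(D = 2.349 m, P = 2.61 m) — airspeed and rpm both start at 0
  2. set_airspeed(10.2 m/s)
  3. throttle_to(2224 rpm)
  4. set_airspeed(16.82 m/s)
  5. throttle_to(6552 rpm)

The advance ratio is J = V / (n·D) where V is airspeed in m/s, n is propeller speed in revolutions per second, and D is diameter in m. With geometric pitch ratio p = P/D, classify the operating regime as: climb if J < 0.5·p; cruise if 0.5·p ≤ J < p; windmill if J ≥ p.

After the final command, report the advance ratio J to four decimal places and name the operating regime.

set_propeller: D = 2.349 m, P = 2.61 m (p = P/D = 1.111111); state ← (V=0, rpm=0)
set_airspeed(10.2): V ← 10.2 m/s
throttle_to(2224): rpm ← 2224
set_airspeed(16.82): V ← 16.82 m/s
throttle_to(6552): rpm ← 6552
final state: V = 16.82 m/s, rpm = 6552 → n = rpm/60 = 109.200000 rev/s
J = V / (n·D) = 16.82 / (109.200000 × 2.349) = 0.065572
regime bands: climb J<0.5556 | cruise [0.5556, 1.1111) | windmill J≥1.1111
J = 0.0656 → climb

J = 0.0656, regime = climb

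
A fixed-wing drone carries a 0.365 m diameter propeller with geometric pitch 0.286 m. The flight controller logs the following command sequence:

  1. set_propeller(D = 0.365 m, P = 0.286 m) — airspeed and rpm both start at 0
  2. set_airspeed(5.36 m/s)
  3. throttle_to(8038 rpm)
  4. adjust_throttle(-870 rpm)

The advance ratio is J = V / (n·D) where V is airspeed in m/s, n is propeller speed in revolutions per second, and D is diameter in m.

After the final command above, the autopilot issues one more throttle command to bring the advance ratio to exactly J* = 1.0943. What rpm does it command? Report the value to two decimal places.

set_propeller: D = 0.365 m, P = 0.286 m (p = P/D = 0.783562); state ← (V=0, rpm=0)
set_airspeed(5.36): V ← 5.36 m/s
throttle_to(8038): rpm ← 8038
adjust_throttle(-870): rpm ← 8038 -870 = 7168
final state: V = 5.36 m/s, rpm = 7168 → n = rpm/60 = 119.466667 rev/s
target J* = 1.0943; solve J* = V/(n·D) for n: n = V/(J*·D) = 5.36/(1.0943 × 0.365) = 13.419475 rev/s
rpm = 60·n = 805.168501

rpm = 805.17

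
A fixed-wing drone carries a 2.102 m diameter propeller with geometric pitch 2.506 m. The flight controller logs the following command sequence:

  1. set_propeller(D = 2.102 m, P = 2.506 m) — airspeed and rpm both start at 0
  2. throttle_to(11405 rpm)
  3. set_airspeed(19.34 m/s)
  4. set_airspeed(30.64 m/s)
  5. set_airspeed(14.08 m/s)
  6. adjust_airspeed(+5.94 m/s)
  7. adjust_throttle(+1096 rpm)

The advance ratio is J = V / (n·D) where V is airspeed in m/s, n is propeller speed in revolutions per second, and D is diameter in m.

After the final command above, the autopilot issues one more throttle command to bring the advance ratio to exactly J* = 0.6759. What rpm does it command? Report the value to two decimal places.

set_propeller: D = 2.102 m, P = 2.506 m (p = P/D = 1.192198); state ← (V=0, rpm=0)
throttle_to(11405): rpm ← 11405
set_airspeed(19.34): V ← 19.34 m/s
set_airspeed(30.64): V ← 30.64 m/s
set_airspeed(14.08): V ← 14.08 m/s
adjust_airspeed(+5.94): V ← 14.08 +5.94 = 20.02 m/s
adjust_throttle(+1096): rpm ← 11405 +1096 = 12501
final state: V = 20.02 m/s, rpm = 12501 → n = rpm/60 = 208.350000 rev/s
target J* = 0.6759; solve J* = V/(n·D) for n: n = V/(J*·D) = 20.02/(0.6759 × 2.102) = 14.091230 rev/s
rpm = 60·n = 845.473822

rpm = 845.47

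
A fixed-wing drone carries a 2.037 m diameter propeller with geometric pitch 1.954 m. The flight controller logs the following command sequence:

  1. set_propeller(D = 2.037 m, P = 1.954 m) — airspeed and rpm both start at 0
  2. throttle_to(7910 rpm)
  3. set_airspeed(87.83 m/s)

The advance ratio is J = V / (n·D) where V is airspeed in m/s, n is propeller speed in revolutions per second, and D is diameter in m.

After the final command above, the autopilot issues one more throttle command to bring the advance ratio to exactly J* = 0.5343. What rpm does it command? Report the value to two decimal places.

rpm = 4841.92

set_propeller: D = 2.037 m, P = 1.954 m (p = P/D = 0.959254); state ← (V=0, rpm=0)
throttle_to(7910): rpm ← 7910
set_airspeed(87.83): V ← 87.83 m/s
final state: V = 87.83 m/s, rpm = 7910 → n = rpm/60 = 131.833333 rev/s
target J* = 0.5343; solve J* = V/(n·D) for n: n = V/(J*·D) = 87.83/(0.5343 × 2.037) = 80.698726 rev/s
rpm = 60·n = 4841.923572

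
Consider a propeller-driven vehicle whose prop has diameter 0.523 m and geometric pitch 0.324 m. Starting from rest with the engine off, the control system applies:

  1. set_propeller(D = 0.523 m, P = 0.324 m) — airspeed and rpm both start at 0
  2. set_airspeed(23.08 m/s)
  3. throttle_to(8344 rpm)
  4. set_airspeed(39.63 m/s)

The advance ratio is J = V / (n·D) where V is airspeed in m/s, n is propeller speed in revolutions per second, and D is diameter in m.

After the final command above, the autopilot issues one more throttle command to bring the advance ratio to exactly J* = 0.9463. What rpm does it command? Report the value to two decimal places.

set_propeller: D = 0.523 m, P = 0.324 m (p = P/D = 0.619503); state ← (V=0, rpm=0)
set_airspeed(23.08): V ← 23.08 m/s
throttle_to(8344): rpm ← 8344
set_airspeed(39.63): V ← 39.63 m/s
final state: V = 39.63 m/s, rpm = 8344 → n = rpm/60 = 139.066667 rev/s
target J* = 0.9463; solve J* = V/(n·D) for n: n = V/(J*·D) = 39.63/(0.9463 × 0.523) = 80.074372 rev/s
rpm = 60·n = 4804.462343

rpm = 4804.46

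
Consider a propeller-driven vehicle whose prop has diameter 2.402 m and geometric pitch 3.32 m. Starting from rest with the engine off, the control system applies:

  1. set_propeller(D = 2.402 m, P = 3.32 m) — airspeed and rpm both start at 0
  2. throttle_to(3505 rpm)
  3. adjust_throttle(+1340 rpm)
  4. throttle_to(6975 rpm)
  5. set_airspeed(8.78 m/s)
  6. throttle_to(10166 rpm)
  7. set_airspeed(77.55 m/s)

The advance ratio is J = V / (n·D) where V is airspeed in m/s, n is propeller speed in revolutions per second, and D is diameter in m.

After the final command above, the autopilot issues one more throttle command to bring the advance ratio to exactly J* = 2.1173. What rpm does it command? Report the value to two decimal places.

set_propeller: D = 2.402 m, P = 3.32 m (p = P/D = 1.382182); state ← (V=0, rpm=0)
throttle_to(3505): rpm ← 3505
adjust_throttle(+1340): rpm ← 3505 +1340 = 4845
throttle_to(6975): rpm ← 6975
set_airspeed(8.78): V ← 8.78 m/s
throttle_to(10166): rpm ← 10166
set_airspeed(77.55): V ← 77.55 m/s
final state: V = 77.55 m/s, rpm = 10166 → n = rpm/60 = 169.433333 rev/s
target J* = 2.1173; solve J* = V/(n·D) for n: n = V/(J*·D) = 77.55/(2.1173 × 2.402) = 15.248475 rev/s
rpm = 60·n = 914.908478

rpm = 914.91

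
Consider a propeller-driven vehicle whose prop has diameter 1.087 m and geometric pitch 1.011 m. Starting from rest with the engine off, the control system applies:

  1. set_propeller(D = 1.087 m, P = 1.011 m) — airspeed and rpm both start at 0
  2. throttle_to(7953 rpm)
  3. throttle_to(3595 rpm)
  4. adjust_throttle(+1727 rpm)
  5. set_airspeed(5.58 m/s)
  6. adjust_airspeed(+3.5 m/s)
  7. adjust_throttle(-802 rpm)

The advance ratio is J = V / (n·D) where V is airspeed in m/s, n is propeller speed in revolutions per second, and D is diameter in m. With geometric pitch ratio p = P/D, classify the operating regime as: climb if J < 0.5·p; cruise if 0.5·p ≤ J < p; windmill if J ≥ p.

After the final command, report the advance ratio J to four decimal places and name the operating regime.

J = 0.1109, regime = climb

set_propeller: D = 1.087 m, P = 1.011 m (p = P/D = 0.930083); state ← (V=0, rpm=0)
throttle_to(7953): rpm ← 7953
throttle_to(3595): rpm ← 3595
adjust_throttle(+1727): rpm ← 3595 +1727 = 5322
set_airspeed(5.58): V ← 5.58 m/s
adjust_airspeed(+3.5): V ← 5.58 +3.5 = 9.08 m/s
adjust_throttle(-802): rpm ← 5322 -802 = 4520
final state: V = 9.08 m/s, rpm = 4520 → n = rpm/60 = 75.333333 rev/s
J = V / (n·D) = 9.08 / (75.333333 × 1.087) = 0.110884
regime bands: climb J<0.4650 | cruise [0.4650, 0.9301) | windmill J≥0.9301
J = 0.1109 → climb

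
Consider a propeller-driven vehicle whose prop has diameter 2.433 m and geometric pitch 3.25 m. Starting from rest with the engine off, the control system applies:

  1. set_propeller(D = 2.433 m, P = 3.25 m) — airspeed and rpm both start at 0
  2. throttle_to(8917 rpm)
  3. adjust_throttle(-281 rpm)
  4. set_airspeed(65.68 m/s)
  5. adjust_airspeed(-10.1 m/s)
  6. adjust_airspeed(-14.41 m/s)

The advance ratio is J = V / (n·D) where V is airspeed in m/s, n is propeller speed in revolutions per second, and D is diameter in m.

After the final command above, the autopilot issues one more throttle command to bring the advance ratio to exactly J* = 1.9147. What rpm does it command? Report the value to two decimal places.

set_propeller: D = 2.433 m, P = 3.25 m (p = P/D = 1.335799); state ← (V=0, rpm=0)
throttle_to(8917): rpm ← 8917
adjust_throttle(-281): rpm ← 8917 -281 = 8636
set_airspeed(65.68): V ← 65.68 m/s
adjust_airspeed(-10.1): V ← 65.68 -10.1 = 55.58 m/s
adjust_airspeed(-14.41): V ← 55.58 -14.41 = 41.17 m/s
final state: V = 41.17 m/s, rpm = 8636 → n = rpm/60 = 143.933333 rev/s
target J* = 1.9147; solve J* = V/(n·D) for n: n = V/(J*·D) = 41.17/(1.9147 × 2.433) = 8.837675 rev/s
rpm = 60·n = 530.260493

rpm = 530.26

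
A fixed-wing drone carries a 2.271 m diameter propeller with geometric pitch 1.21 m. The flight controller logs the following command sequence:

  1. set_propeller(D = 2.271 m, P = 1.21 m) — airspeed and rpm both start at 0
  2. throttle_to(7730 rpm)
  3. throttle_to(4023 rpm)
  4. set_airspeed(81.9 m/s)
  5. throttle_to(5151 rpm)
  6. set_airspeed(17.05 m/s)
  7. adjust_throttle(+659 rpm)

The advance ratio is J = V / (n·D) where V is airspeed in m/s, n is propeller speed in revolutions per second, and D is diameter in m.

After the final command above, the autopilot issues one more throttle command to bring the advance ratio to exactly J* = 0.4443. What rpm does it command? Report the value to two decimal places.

rpm = 1013.87

set_propeller: D = 2.271 m, P = 1.21 m (p = P/D = 0.532805); state ← (V=0, rpm=0)
throttle_to(7730): rpm ← 7730
throttle_to(4023): rpm ← 4023
set_airspeed(81.9): V ← 81.9 m/s
throttle_to(5151): rpm ← 5151
set_airspeed(17.05): V ← 17.05 m/s
adjust_throttle(+659): rpm ← 5151 +659 = 5810
final state: V = 17.05 m/s, rpm = 5810 → n = rpm/60 = 96.833333 rev/s
target J* = 0.4443; solve J* = V/(n·D) for n: n = V/(J*·D) = 17.05/(0.4443 × 2.271) = 16.897830 rev/s
rpm = 60·n = 1013.869798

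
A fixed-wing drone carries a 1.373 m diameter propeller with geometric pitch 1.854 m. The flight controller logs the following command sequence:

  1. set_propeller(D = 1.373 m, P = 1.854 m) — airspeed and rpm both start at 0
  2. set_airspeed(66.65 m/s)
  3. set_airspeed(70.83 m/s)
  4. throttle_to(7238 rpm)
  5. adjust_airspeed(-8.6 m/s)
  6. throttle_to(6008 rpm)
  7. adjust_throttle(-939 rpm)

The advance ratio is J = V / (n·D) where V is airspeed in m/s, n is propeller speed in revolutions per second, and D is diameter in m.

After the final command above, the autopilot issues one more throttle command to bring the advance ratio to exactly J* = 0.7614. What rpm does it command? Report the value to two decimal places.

rpm = 3571.64

set_propeller: D = 1.373 m, P = 1.854 m (p = P/D = 1.350328); state ← (V=0, rpm=0)
set_airspeed(66.65): V ← 66.65 m/s
set_airspeed(70.83): V ← 70.83 m/s
throttle_to(7238): rpm ← 7238
adjust_airspeed(-8.6): V ← 70.83 -8.6 = 62.23 m/s
throttle_to(6008): rpm ← 6008
adjust_throttle(-939): rpm ← 6008 -939 = 5069
final state: V = 62.23 m/s, rpm = 5069 → n = rpm/60 = 84.483333 rev/s
target J* = 0.7614; solve J* = V/(n·D) for n: n = V/(J*·D) = 62.23/(0.7614 × 1.373) = 59.527328 rev/s
rpm = 60·n = 3571.639700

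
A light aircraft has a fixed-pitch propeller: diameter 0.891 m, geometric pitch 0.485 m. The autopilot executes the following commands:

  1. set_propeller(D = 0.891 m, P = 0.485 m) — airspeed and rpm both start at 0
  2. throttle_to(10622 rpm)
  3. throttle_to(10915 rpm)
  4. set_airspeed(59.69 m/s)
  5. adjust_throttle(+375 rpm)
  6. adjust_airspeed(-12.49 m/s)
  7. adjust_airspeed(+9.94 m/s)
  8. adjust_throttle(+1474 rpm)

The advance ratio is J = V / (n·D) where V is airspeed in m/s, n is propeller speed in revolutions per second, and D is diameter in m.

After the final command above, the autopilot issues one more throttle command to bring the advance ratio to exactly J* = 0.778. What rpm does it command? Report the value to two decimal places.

set_propeller: D = 0.891 m, P = 0.485 m (p = P/D = 0.544332); state ← (V=0, rpm=0)
throttle_to(10622): rpm ← 10622
throttle_to(10915): rpm ← 10915
set_airspeed(59.69): V ← 59.69 m/s
adjust_throttle(+375): rpm ← 10915 +375 = 11290
adjust_airspeed(-12.49): V ← 59.69 -12.49 = 47.2 m/s
adjust_airspeed(+9.94): V ← 47.2 +9.94 = 57.14 m/s
adjust_throttle(+1474): rpm ← 11290 +1474 = 12764
final state: V = 57.14 m/s, rpm = 12764 → n = rpm/60 = 212.733333 rev/s
target J* = 0.778; solve J* = V/(n·D) for n: n = V/(J*·D) = 57.14/(0.778 × 0.891) = 82.429551 rev/s
rpm = 60·n = 4945.773069

rpm = 4945.77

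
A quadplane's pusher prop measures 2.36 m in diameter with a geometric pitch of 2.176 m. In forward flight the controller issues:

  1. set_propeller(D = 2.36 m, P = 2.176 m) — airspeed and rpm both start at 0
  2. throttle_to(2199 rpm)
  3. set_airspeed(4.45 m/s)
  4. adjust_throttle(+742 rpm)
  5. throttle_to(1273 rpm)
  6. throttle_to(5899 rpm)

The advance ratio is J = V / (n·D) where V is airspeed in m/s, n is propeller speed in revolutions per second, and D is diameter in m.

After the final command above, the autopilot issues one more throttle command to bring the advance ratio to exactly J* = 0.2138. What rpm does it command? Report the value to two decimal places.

set_propeller: D = 2.36 m, P = 2.176 m (p = P/D = 0.922034); state ← (V=0, rpm=0)
throttle_to(2199): rpm ← 2199
set_airspeed(4.45): V ← 4.45 m/s
adjust_throttle(+742): rpm ← 2199 +742 = 2941
throttle_to(1273): rpm ← 1273
throttle_to(5899): rpm ← 5899
final state: V = 4.45 m/s, rpm = 5899 → n = rpm/60 = 98.316667 rev/s
target J* = 0.2138; solve J* = V/(n·D) for n: n = V/(J*·D) = 4.45/(0.2138 × 2.36) = 8.819426 rev/s
rpm = 60·n = 529.165544

rpm = 529.17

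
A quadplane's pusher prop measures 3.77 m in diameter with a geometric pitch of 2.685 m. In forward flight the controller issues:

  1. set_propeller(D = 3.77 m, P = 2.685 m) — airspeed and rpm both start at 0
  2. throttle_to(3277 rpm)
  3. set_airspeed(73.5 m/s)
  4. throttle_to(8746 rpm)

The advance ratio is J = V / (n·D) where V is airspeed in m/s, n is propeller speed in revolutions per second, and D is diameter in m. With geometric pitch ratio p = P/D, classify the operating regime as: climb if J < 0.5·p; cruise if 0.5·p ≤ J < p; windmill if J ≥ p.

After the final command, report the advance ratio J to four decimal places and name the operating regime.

J = 0.1337, regime = climb

set_propeller: D = 3.77 m, P = 2.685 m (p = P/D = 0.712202); state ← (V=0, rpm=0)
throttle_to(3277): rpm ← 3277
set_airspeed(73.5): V ← 73.5 m/s
throttle_to(8746): rpm ← 8746
final state: V = 73.5 m/s, rpm = 8746 → n = rpm/60 = 145.766667 rev/s
J = V / (n·D) = 73.5 / (145.766667 × 3.77) = 0.133748
regime bands: climb J<0.3561 | cruise [0.3561, 0.7122) | windmill J≥0.7122
J = 0.1337 → climb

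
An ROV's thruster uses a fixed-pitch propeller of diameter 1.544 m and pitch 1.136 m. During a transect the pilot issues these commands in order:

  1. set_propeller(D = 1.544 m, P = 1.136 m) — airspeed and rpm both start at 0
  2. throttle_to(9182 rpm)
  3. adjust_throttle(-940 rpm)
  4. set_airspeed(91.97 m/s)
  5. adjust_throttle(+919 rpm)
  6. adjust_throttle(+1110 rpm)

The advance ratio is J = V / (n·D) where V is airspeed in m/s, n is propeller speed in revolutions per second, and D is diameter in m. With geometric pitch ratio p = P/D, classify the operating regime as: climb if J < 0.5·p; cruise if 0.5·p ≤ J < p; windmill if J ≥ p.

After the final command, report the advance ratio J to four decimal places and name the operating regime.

J = 0.3480, regime = climb

set_propeller: D = 1.544 m, P = 1.136 m (p = P/D = 0.735751); state ← (V=0, rpm=0)
throttle_to(9182): rpm ← 9182
adjust_throttle(-940): rpm ← 9182 -940 = 8242
set_airspeed(91.97): V ← 91.97 m/s
adjust_throttle(+919): rpm ← 8242 +919 = 9161
adjust_throttle(+1110): rpm ← 9161 +1110 = 10271
final state: V = 91.97 m/s, rpm = 10271 → n = rpm/60 = 171.183333 rev/s
J = V / (n·D) = 91.97 / (171.183333 × 1.544) = 0.347966
regime bands: climb J<0.3679 | cruise [0.3679, 0.7358) | windmill J≥0.7358
J = 0.3480 → climb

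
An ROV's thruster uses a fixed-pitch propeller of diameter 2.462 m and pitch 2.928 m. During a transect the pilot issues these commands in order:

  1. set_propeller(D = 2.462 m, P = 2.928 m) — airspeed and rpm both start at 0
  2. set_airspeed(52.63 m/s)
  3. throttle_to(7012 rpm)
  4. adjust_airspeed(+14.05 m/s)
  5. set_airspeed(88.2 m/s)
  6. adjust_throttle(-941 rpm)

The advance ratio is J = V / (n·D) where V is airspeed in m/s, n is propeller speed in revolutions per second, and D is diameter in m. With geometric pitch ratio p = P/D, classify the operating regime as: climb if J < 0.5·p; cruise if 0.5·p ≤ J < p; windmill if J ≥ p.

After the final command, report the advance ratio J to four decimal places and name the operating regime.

J = 0.3541, regime = climb

set_propeller: D = 2.462 m, P = 2.928 m (p = P/D = 1.189277); state ← (V=0, rpm=0)
set_airspeed(52.63): V ← 52.63 m/s
throttle_to(7012): rpm ← 7012
adjust_airspeed(+14.05): V ← 52.63 +14.05 = 66.68 m/s
set_airspeed(88.2): V ← 88.2 m/s
adjust_throttle(-941): rpm ← 7012 -941 = 6071
final state: V = 88.2 m/s, rpm = 6071 → n = rpm/60 = 101.183333 rev/s
J = V / (n·D) = 88.2 / (101.183333 × 2.462) = 0.354056
regime bands: climb J<0.5946 | cruise [0.5946, 1.1893) | windmill J≥1.1893
J = 0.3541 → climb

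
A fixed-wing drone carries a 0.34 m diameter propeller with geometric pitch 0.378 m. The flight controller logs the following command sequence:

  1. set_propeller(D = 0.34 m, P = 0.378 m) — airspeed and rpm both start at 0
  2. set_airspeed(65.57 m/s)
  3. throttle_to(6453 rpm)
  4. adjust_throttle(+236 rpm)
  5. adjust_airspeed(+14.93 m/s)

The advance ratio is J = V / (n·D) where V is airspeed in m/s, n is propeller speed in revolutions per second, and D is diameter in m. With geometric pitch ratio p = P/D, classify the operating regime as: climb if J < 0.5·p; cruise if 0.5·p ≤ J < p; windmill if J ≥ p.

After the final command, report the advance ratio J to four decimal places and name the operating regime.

J = 2.1238, regime = windmill

set_propeller: D = 0.34 m, P = 0.378 m (p = P/D = 1.111765); state ← (V=0, rpm=0)
set_airspeed(65.57): V ← 65.57 m/s
throttle_to(6453): rpm ← 6453
adjust_throttle(+236): rpm ← 6453 +236 = 6689
adjust_airspeed(+14.93): V ← 65.57 +14.93 = 80.5 m/s
final state: V = 80.5 m/s, rpm = 6689 → n = rpm/60 = 111.483333 rev/s
J = V / (n·D) = 80.5 / (111.483333 × 0.34) = 2.123768
regime bands: climb J<0.5559 | cruise [0.5559, 1.1118) | windmill J≥1.1118
J = 2.1238 → windmill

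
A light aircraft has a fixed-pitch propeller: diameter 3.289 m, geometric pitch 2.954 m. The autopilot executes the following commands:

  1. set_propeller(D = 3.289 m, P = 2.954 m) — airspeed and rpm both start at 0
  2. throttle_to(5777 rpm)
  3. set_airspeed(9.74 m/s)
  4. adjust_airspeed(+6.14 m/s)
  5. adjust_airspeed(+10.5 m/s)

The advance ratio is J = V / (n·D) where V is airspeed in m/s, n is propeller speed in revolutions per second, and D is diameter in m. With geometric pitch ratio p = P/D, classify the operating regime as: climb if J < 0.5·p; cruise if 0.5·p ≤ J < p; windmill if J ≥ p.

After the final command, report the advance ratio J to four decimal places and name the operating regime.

J = 0.0833, regime = climb

set_propeller: D = 3.289 m, P = 2.954 m (p = P/D = 0.898145); state ← (V=0, rpm=0)
throttle_to(5777): rpm ← 5777
set_airspeed(9.74): V ← 9.74 m/s
adjust_airspeed(+6.14): V ← 9.74 +6.14 = 15.88 m/s
adjust_airspeed(+10.5): V ← 15.88 +10.5 = 26.38 m/s
final state: V = 26.38 m/s, rpm = 5777 → n = rpm/60 = 96.283333 rev/s
J = V / (n·D) = 26.38 / (96.283333 × 3.289) = 0.083303
regime bands: climb J<0.4491 | cruise [0.4491, 0.8981) | windmill J≥0.8981
J = 0.0833 → climb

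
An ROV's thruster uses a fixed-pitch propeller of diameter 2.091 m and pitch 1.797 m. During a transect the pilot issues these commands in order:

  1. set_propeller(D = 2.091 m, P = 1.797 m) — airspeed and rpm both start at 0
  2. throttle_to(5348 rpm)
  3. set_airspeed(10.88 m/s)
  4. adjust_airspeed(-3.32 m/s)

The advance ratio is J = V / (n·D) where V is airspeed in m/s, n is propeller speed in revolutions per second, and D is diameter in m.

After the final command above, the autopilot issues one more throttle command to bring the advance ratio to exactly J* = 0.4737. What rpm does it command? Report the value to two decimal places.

set_propeller: D = 2.091 m, P = 1.797 m (p = P/D = 0.859397); state ← (V=0, rpm=0)
throttle_to(5348): rpm ← 5348
set_airspeed(10.88): V ← 10.88 m/s
adjust_airspeed(-3.32): V ← 10.88 -3.32 = 7.56 m/s
final state: V = 7.56 m/s, rpm = 5348 → n = rpm/60 = 89.133333 rev/s
target J* = 0.4737; solve J* = V/(n·D) for n: n = V/(J*·D) = 7.56/(0.4737 × 2.091) = 7.632457 rev/s
rpm = 60·n = 457.947432

rpm = 457.95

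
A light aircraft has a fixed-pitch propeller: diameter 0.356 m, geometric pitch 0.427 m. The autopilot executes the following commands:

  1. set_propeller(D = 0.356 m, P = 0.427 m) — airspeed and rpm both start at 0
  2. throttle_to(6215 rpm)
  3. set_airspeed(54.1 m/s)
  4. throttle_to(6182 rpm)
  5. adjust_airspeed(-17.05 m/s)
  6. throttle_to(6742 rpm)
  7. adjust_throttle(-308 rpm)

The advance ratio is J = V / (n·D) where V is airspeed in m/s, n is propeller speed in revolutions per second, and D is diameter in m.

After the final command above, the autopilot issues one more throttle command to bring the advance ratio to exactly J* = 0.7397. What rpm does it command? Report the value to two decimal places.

set_propeller: D = 0.356 m, P = 0.427 m (p = P/D = 1.199438); state ← (V=0, rpm=0)
throttle_to(6215): rpm ← 6215
set_airspeed(54.1): V ← 54.1 m/s
throttle_to(6182): rpm ← 6182
adjust_airspeed(-17.05): V ← 54.1 -17.05 = 37.05 m/s
throttle_to(6742): rpm ← 6742
adjust_throttle(-308): rpm ← 6742 -308 = 6434
final state: V = 37.05 m/s, rpm = 6434 → n = rpm/60 = 107.233333 rev/s
target J* = 0.7397; solve J* = V/(n·D) for n: n = V/(J*·D) = 37.05/(0.7397 × 0.356) = 140.696274 rev/s
rpm = 60·n = 8441.776426

rpm = 8441.78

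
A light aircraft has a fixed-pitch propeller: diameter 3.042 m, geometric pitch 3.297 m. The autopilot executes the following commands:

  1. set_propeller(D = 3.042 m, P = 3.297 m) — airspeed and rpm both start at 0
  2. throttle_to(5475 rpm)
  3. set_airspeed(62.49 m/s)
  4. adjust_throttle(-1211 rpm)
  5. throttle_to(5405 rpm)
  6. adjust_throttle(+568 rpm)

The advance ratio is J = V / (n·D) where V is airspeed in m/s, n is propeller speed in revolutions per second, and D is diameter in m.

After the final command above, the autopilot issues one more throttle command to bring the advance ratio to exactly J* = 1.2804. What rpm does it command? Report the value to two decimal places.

set_propeller: D = 3.042 m, P = 3.297 m (p = P/D = 1.083826); state ← (V=0, rpm=0)
throttle_to(5475): rpm ← 5475
set_airspeed(62.49): V ← 62.49 m/s
adjust_throttle(-1211): rpm ← 5475 -1211 = 4264
throttle_to(5405): rpm ← 5405
adjust_throttle(+568): rpm ← 5405 +568 = 5973
final state: V = 62.49 m/s, rpm = 5973 → n = rpm/60 = 99.550000 rev/s
target J* = 1.2804; solve J* = V/(n·D) for n: n = V/(J*·D) = 62.49/(1.2804 × 3.042) = 16.043741 rev/s
rpm = 60·n = 962.624476

rpm = 962.62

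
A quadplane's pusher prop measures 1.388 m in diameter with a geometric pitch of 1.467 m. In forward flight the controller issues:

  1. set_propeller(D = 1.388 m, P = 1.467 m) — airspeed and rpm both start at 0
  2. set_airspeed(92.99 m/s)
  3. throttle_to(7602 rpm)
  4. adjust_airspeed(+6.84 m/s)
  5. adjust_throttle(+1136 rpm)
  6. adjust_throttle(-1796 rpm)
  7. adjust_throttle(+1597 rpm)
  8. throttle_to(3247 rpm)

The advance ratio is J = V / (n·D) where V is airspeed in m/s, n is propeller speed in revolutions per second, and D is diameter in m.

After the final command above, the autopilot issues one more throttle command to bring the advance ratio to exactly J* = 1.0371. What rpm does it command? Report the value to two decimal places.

rpm = 4161.04

set_propeller: D = 1.388 m, P = 1.467 m (p = P/D = 1.056916); state ← (V=0, rpm=0)
set_airspeed(92.99): V ← 92.99 m/s
throttle_to(7602): rpm ← 7602
adjust_airspeed(+6.84): V ← 92.99 +6.84 = 99.83 m/s
adjust_throttle(+1136): rpm ← 7602 +1136 = 8738
adjust_throttle(-1796): rpm ← 8738 -1796 = 6942
adjust_throttle(+1597): rpm ← 6942 +1597 = 8539
throttle_to(3247): rpm ← 3247
final state: V = 99.83 m/s, rpm = 3247 → n = rpm/60 = 54.116667 rev/s
target J* = 1.0371; solve J* = V/(n·D) for n: n = V/(J*·D) = 99.83/(1.0371 × 1.388) = 69.350719 rev/s
rpm = 60·n = 4161.043166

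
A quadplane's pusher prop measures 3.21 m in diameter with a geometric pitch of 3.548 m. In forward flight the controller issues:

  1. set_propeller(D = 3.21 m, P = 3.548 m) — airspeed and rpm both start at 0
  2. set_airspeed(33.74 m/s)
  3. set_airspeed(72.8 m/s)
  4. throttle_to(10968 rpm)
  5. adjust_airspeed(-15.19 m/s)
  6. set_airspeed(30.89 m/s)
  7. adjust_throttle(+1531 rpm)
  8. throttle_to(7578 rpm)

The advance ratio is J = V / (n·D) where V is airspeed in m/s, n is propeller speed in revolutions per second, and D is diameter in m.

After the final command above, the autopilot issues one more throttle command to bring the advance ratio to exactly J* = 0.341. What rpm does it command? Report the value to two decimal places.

rpm = 1693.21

set_propeller: D = 3.21 m, P = 3.548 m (p = P/D = 1.105296); state ← (V=0, rpm=0)
set_airspeed(33.74): V ← 33.74 m/s
set_airspeed(72.8): V ← 72.8 m/s
throttle_to(10968): rpm ← 10968
adjust_airspeed(-15.19): V ← 72.8 -15.19 = 57.61 m/s
set_airspeed(30.89): V ← 30.89 m/s
adjust_throttle(+1531): rpm ← 10968 +1531 = 12499
throttle_to(7578): rpm ← 7578
final state: V = 30.89 m/s, rpm = 7578 → n = rpm/60 = 126.300000 rev/s
target J* = 0.341; solve J* = V/(n·D) for n: n = V/(J*·D) = 30.89/(0.341 × 3.21) = 28.220097 rev/s
rpm = 60·n = 1693.205799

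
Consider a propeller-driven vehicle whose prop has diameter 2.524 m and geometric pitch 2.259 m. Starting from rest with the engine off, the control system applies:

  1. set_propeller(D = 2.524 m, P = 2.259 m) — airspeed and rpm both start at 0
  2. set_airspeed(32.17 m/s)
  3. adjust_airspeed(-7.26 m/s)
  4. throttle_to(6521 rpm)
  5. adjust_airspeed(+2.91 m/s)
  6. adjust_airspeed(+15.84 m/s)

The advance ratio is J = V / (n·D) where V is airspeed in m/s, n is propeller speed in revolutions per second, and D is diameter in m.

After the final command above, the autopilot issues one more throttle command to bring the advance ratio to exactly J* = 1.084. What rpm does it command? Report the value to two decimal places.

rpm = 957.45

set_propeller: D = 2.524 m, P = 2.259 m (p = P/D = 0.895008); state ← (V=0, rpm=0)
set_airspeed(32.17): V ← 32.17 m/s
adjust_airspeed(-7.26): V ← 32.17 -7.26 = 24.91 m/s
throttle_to(6521): rpm ← 6521
adjust_airspeed(+2.91): V ← 24.91 +2.91 = 27.82 m/s
adjust_airspeed(+15.84): V ← 27.82 +15.84 = 43.66 m/s
final state: V = 43.66 m/s, rpm = 6521 → n = rpm/60 = 108.683333 rev/s
target J* = 1.084; solve J* = V/(n·D) for n: n = V/(J*·D) = 43.66/(1.084 × 2.524) = 15.957509 rev/s
rpm = 60·n = 957.450541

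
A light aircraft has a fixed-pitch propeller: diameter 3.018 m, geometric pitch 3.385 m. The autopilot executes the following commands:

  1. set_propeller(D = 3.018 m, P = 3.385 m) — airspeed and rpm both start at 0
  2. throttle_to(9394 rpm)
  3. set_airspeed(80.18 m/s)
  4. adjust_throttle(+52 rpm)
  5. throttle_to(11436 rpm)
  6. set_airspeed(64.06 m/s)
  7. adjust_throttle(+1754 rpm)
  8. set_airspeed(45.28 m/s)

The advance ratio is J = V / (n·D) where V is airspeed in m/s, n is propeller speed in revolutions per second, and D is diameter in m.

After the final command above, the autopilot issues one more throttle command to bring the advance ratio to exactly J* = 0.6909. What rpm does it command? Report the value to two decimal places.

rpm = 1302.94

set_propeller: D = 3.018 m, P = 3.385 m (p = P/D = 1.121604); state ← (V=0, rpm=0)
throttle_to(9394): rpm ← 9394
set_airspeed(80.18): V ← 80.18 m/s
adjust_throttle(+52): rpm ← 9394 +52 = 9446
throttle_to(11436): rpm ← 11436
set_airspeed(64.06): V ← 64.06 m/s
adjust_throttle(+1754): rpm ← 11436 +1754 = 13190
set_airspeed(45.28): V ← 45.28 m/s
final state: V = 45.28 m/s, rpm = 13190 → n = rpm/60 = 219.833333 rev/s
target J* = 0.6909; solve J* = V/(n·D) for n: n = V/(J*·D) = 45.28/(0.6909 × 3.018) = 21.715608 rev/s
rpm = 60·n = 1302.936470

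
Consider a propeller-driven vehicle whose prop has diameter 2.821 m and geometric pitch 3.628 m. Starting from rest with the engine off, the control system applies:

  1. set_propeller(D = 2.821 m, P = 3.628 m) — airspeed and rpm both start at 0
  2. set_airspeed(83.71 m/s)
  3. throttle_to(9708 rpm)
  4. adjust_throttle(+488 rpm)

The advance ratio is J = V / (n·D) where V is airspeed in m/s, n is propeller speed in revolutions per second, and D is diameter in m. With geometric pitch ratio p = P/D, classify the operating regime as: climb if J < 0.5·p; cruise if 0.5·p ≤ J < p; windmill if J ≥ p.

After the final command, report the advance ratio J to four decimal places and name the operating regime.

set_propeller: D = 2.821 m, P = 3.628 m (p = P/D = 1.286069); state ← (V=0, rpm=0)
set_airspeed(83.71): V ← 83.71 m/s
throttle_to(9708): rpm ← 9708
adjust_throttle(+488): rpm ← 9708 +488 = 10196
final state: V = 83.71 m/s, rpm = 10196 → n = rpm/60 = 169.933333 rev/s
J = V / (n·D) = 83.71 / (169.933333 × 2.821) = 0.174621
regime bands: climb J<0.6430 | cruise [0.6430, 1.2861) | windmill J≥1.2861
J = 0.1746 → climb

J = 0.1746, regime = climb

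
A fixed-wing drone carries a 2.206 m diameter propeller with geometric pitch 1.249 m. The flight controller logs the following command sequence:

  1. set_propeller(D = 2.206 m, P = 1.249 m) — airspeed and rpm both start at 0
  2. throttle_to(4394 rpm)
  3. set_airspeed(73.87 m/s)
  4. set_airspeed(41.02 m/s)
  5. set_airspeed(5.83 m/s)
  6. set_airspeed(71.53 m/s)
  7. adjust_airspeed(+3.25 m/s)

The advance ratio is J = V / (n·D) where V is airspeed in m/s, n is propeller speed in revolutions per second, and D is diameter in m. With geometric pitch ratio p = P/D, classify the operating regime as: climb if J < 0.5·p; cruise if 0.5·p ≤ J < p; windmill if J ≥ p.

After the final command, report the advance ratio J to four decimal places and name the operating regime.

set_propeller: D = 2.206 m, P = 1.249 m (p = P/D = 0.566183); state ← (V=0, rpm=0)
throttle_to(4394): rpm ← 4394
set_airspeed(73.87): V ← 73.87 m/s
set_airspeed(41.02): V ← 41.02 m/s
set_airspeed(5.83): V ← 5.83 m/s
set_airspeed(71.53): V ← 71.53 m/s
adjust_airspeed(+3.25): V ← 71.53 +3.25 = 74.78 m/s
final state: V = 74.78 m/s, rpm = 4394 → n = rpm/60 = 73.233333 rev/s
J = V / (n·D) = 74.78 / (73.233333 × 2.206) = 0.462883
regime bands: climb J<0.2831 | cruise [0.2831, 0.5662) | windmill J≥0.5662
J = 0.4629 → cruise

J = 0.4629, regime = cruise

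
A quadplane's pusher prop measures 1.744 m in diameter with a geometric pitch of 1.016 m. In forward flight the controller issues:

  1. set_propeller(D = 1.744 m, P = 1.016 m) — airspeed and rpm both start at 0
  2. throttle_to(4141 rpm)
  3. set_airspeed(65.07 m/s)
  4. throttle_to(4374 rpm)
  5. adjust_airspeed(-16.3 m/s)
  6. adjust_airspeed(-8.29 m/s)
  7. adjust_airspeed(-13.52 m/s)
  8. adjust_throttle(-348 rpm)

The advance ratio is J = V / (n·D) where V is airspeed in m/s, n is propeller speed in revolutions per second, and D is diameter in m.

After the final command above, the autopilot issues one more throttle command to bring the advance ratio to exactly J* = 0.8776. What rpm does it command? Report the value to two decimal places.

set_propeller: D = 1.744 m, P = 1.016 m (p = P/D = 0.582569); state ← (V=0, rpm=0)
throttle_to(4141): rpm ← 4141
set_airspeed(65.07): V ← 65.07 m/s
throttle_to(4374): rpm ← 4374
adjust_airspeed(-16.3): V ← 65.07 -16.3 = 48.77 m/s
adjust_airspeed(-8.29): V ← 48.77 -8.29 = 40.48 m/s
adjust_airspeed(-13.52): V ← 40.48 -13.52 = 26.96 m/s
adjust_throttle(-348): rpm ← 4374 -348 = 4026
final state: V = 26.96 m/s, rpm = 4026 → n = rpm/60 = 67.100000 rev/s
target J* = 0.8776; solve J* = V/(n·D) for n: n = V/(J*·D) = 26.96/(0.8776 × 1.744) = 17.614763 rev/s
rpm = 60·n = 1056.885752

rpm = 1056.89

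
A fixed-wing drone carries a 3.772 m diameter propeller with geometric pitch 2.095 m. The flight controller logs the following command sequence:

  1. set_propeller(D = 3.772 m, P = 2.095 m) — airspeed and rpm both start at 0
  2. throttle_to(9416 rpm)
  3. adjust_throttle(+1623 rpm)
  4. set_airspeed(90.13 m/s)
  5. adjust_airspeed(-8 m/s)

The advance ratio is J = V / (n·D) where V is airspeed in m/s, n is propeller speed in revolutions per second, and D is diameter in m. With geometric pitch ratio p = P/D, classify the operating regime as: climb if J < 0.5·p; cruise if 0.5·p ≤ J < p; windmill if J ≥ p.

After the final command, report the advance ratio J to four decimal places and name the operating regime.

set_propeller: D = 3.772 m, P = 2.095 m (p = P/D = 0.555408); state ← (V=0, rpm=0)
throttle_to(9416): rpm ← 9416
adjust_throttle(+1623): rpm ← 9416 +1623 = 11039
set_airspeed(90.13): V ← 90.13 m/s
adjust_airspeed(-8): V ← 90.13 -8 = 82.13 m/s
final state: V = 82.13 m/s, rpm = 11039 → n = rpm/60 = 183.983333 rev/s
J = V / (n·D) = 82.13 / (183.983333 × 3.772) = 0.118345
regime bands: climb J<0.2777 | cruise [0.2777, 0.5554) | windmill J≥0.5554
J = 0.1183 → climb

J = 0.1183, regime = climb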